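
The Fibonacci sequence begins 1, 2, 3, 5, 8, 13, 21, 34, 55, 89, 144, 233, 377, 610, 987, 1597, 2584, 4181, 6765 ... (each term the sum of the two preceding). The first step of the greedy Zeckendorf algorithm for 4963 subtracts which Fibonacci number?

4181

4181 ≤ 4963 < 6765, so the largest Fibonacci number not exceeding 4963 is 4181.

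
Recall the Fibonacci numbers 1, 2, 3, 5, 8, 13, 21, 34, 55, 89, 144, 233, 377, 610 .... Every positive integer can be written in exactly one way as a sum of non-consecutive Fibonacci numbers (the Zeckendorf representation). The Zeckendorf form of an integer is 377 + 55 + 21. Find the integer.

377 + 55 + 21 = 453.

453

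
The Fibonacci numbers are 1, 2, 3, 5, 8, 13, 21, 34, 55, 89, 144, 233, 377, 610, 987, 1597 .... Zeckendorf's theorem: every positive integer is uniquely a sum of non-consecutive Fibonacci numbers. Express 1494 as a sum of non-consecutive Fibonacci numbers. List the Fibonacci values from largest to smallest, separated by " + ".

take 987 (≤ 1494); 1494 − 987 = 507
take 377 (≤ 507); 507 − 377 = 130
take 89 (≤ 130); 130 − 89 = 41
take 34 (≤ 41); 41 − 34 = 7
take 5 (≤ 7); 7 − 5 = 2
take 2 (≤ 2); 2 − 2 = 0
So 1494 = 987 + 377 + 89 + 34 + 5 + 2, with no two terms consecutive in the sequence.

987 + 377 + 89 + 34 + 5 + 2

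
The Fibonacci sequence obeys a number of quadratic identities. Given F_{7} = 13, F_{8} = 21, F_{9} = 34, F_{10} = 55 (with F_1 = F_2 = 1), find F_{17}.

1597

By the addition formula F_{m+n} = F_m F_{n+1} + F_{m−1} F_n with m=10, n=7: F_{17} = 55·21 + 34·13 = 1155 + 442 = 1597.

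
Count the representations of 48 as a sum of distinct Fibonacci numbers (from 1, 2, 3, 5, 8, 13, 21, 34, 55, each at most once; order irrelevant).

Starting from the Zeckendorf form and repeatedly splitting a term F_k into F_{k−1} + F_{k−2} (when neither is already used) reaches every representation.
48 = 34+13+1 = 34+8+5+1 = 34+8+3+2+1 = … (2 more), for 5 in all.

5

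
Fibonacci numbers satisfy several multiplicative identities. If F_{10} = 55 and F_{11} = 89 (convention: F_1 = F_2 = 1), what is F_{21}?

By F_{2k+1} = F_k² + F_{k+1}²: F_{21} = 55² + 89² = 3025 + 7921 = 10946.

10946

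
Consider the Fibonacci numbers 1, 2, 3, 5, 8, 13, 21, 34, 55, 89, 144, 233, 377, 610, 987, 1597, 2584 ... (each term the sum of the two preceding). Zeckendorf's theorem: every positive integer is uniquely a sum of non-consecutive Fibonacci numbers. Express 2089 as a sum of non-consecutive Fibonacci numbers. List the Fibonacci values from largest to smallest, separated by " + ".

Greedy algorithm:
largest Fibonacci ≤ 2089 is 1597; 2089 − 1597 = 492
largest Fibonacci ≤ 492 is 377; 492 − 377 = 115
largest Fibonacci ≤ 115 is 89; 115 − 89 = 26
largest Fibonacci ≤ 26 is 21; 26 − 21 = 5
largest Fibonacci ≤ 5 is 5; 5 − 5 = 0
So 2089 = 1597 + 377 + 89 + 21 + 5, with no two terms consecutive in the sequence.

1597 + 377 + 89 + 21 + 5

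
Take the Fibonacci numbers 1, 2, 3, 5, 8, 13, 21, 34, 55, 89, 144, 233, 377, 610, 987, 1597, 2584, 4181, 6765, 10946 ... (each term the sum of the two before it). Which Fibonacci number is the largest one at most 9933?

6765 ≤ 9933 < 10946, so the largest Fibonacci number not exceeding 9933 is 6765.

6765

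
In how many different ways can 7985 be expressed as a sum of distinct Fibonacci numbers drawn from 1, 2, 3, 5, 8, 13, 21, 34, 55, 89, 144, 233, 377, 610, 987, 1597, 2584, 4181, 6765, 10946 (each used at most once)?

30

Starting from the Zeckendorf form and repeatedly splitting a term F_k into F_{k−1} + F_{k−2} (when neither is already used) reaches every representation.
7985 = 6765+987+233 = 6765+987+144+89 = 6765+610+377+233 = 6765+987+144+55+34 = … (26 more), for 30 in all.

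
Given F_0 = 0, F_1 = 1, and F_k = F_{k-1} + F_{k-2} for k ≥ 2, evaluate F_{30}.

Iterating the recurrence up to F_{26} = 121393 and F_{25} = 75025:
F_{27} = F_{26} + F_{25} = 121393 + 75025 = 196418
F_{28} = F_{27} + F_{26} = 196418 + 121393 = 317811
F_{29} = F_{28} + F_{27} = 317811 + 196418 = 514229
F_{30} = F_{29} + F_{28} = 514229 + 317811 = 832040

832040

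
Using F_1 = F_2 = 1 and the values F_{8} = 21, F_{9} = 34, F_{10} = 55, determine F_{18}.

2584

By the addition formula F_{m+n} = F_m F_{n+1} + F_{m−1} F_n with m=9, n=9: F_{18} = 34·55 + 21·34 = 1870 + 714 = 2584.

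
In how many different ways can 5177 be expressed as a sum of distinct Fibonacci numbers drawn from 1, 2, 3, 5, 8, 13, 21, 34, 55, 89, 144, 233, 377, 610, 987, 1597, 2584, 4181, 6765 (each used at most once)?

22

Starting from the Zeckendorf form and repeatedly splitting a term F_k into F_{k−1} + F_{k−2} (when neither is already used) reaches every representation.
5177 = 4181+987+8+1 = 4181+987+5+3+1 = 4181+610+377+8+1 = … (19 more), for 22 in all.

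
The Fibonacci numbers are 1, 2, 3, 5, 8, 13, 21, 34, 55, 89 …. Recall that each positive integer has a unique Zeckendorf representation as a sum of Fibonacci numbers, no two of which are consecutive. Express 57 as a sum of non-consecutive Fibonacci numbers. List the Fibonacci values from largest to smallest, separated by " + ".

largest Fibonacci ≤ 57 is 55; 57 − 55 = 2
largest Fibonacci ≤ 2 is 2; 2 − 2 = 0
So 57 = 55 + 2, with no two terms consecutive in the sequence.

55 + 2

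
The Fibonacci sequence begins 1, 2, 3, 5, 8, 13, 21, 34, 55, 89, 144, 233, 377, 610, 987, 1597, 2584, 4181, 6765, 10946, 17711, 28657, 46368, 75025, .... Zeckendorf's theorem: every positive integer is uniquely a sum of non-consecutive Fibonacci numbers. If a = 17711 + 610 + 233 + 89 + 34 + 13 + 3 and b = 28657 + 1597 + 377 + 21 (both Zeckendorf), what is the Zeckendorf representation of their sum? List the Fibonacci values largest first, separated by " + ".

46368 + 2584 + 377 + 13 + 3

The two numbers are 18693 and 30652, so their sum is 49345.
Greedy algorithm:
take 46368 (≤ 49345); 49345 − 46368 = 2977
take 2584 (≤ 2977); 2977 − 2584 = 393
take 377 (≤ 393); 393 − 377 = 16
take 13 (≤ 16); 16 − 13 = 3
take 3 (≤ 3); 3 − 3 = 0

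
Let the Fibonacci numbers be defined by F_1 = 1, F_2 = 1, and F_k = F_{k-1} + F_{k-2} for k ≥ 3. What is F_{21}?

10946

Iterating the recurrence up to F_{14} = 377 and F_{13} = 233:
F_{15} = F_{14} + F_{13} = 377 + 233 = 610
F_{16} = F_{15} + F_{14} = 610 + 377 = 987
F_{17} = F_{16} + F_{15} = 987 + 610 = 1597
F_{18} = F_{17} + F_{16} = 1597 + 987 = 2584
F_{19} = F_{18} + F_{17} = 2584 + 1597 = 4181
F_{20} = F_{19} + F_{18} = 4181 + 2584 = 6765
F_{21} = F_{20} + F_{19} = 6765 + 4181 = 10946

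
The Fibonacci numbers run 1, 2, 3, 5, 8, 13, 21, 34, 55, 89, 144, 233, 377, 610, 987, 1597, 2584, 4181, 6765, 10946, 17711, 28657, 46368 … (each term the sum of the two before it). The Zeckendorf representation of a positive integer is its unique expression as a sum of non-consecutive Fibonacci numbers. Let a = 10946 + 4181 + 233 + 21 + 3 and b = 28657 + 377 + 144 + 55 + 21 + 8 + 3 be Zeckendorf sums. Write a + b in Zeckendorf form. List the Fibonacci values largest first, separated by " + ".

The two numbers are 15384 and 29265, so their sum is 44649.
Greedy algorithm:
44649: greatest Fibonacci not exceeding it is 28657, leaving 15992
15992: greatest Fibonacci not exceeding it is 10946, leaving 5046
5046: greatest Fibonacci not exceeding it is 4181, leaving 865
865: greatest Fibonacci not exceeding it is 610, leaving 255
255: greatest Fibonacci not exceeding it is 233, leaving 22
22: greatest Fibonacci not exceeding it is 21, leaving 1
1: greatest Fibonacci not exceeding it is 1, leaving 0

28657 + 10946 + 4181 + 610 + 233 + 21 + 1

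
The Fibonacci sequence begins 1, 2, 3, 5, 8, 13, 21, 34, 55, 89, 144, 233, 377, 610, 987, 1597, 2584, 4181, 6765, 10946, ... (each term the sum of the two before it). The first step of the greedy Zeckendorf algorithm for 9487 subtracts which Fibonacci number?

6765

6765 ≤ 9487 < 10946, so the largest Fibonacci number not exceeding 9487 is 6765.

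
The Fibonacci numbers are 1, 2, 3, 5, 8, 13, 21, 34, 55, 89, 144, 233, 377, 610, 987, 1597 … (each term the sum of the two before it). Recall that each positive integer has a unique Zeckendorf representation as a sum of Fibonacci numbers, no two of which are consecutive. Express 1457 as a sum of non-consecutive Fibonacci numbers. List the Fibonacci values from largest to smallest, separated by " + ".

1457: greatest Fibonacci not exceeding it is 987, leaving 470
470: greatest Fibonacci not exceeding it is 377, leaving 93
93: greatest Fibonacci not exceeding it is 89, leaving 4
4: greatest Fibonacci not exceeding it is 3, leaving 1
1: greatest Fibonacci not exceeding it is 1, leaving 0
So 1457 = 987 + 377 + 89 + 3 + 1, with no two terms consecutive in the sequence.

987 + 377 + 89 + 3 + 1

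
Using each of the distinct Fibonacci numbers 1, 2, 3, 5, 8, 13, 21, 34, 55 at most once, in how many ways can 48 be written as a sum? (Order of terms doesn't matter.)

Starting from the Zeckendorf form and repeatedly splitting a term F_k into F_{k−1} + F_{k−2} (when neither is already used) reaches every representation.
48 = 34+13+1 = 34+8+5+1 = 34+8+3+2+1 = 21+13+8+5+1 = … (1 more), for 5 in all.

5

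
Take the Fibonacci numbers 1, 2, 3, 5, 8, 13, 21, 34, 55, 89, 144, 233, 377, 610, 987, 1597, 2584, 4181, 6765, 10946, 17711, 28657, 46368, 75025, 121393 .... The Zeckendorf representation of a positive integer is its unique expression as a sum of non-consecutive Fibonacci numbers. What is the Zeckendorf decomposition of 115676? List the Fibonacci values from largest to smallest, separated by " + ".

75025 + 28657 + 10946 + 987 + 55 + 5 + 1

Greedy algorithm:
75025 ≤ 115676 < 121393, so take 75025; remainder 40651
28657 ≤ 40651 < 46368, so take 28657; remainder 11994
10946 ≤ 11994 < 17711, so take 10946; remainder 1048
987 ≤ 1048 < 1597, so take 987; remainder 61
55 ≤ 61 < 89, so take 55; remainder 6
5 ≤ 6 < 8, so take 5; remainder 1
1 ≤ 1 < 2, so take 1; remainder 0
So 115676 = 75025 + 28657 + 10946 + 987 + 55 + 5 + 1, with no two terms consecutive in the sequence.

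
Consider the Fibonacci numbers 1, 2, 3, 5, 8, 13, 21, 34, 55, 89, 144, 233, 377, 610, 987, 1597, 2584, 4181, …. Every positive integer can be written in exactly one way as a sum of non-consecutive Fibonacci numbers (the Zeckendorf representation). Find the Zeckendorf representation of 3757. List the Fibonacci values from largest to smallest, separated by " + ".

2584 + 987 + 144 + 34 + 8

Greedily peel off the largest Fibonacci term at each step:
largest Fibonacci ≤ 3757 is 2584; 3757 − 2584 = 1173
largest Fibonacci ≤ 1173 is 987; 1173 − 987 = 186
largest Fibonacci ≤ 186 is 144; 186 − 144 = 42
largest Fibonacci ≤ 42 is 34; 42 − 34 = 8
largest Fibonacci ≤ 8 is 8; 8 − 8 = 0
So 3757 = 2584 + 987 + 144 + 34 + 8, with no two terms consecutive in the sequence.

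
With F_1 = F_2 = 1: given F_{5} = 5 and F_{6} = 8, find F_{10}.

By the doubling identity F_{2k} = F_k(2F_{k+1} − F_k): F_{10} = 5·(2·8 − 5) = 5·11 = 55.

55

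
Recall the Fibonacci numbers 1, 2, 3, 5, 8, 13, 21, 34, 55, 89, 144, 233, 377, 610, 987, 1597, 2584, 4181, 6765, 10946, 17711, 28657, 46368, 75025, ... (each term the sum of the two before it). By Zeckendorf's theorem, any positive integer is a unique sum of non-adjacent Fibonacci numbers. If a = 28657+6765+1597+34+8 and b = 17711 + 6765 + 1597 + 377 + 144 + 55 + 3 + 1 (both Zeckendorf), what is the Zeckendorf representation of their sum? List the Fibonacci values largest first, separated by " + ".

The two numbers are 37061 and 26653, so their sum is 63714.
63714: greatest Fibonacci not exceeding it is 46368, leaving 17346
17346: greatest Fibonacci not exceeding it is 10946, leaving 6400
6400: greatest Fibonacci not exceeding it is 4181, leaving 2219
2219: greatest Fibonacci not exceeding it is 1597, leaving 622
622: greatest Fibonacci not exceeding it is 610, leaving 12
12: greatest Fibonacci not exceeding it is 8, leaving 4
4: greatest Fibonacci not exceeding it is 3, leaving 1
1: greatest Fibonacci not exceeding it is 1, leaving 0

46368 + 10946 + 4181 + 1597 + 610 + 8 + 3 + 1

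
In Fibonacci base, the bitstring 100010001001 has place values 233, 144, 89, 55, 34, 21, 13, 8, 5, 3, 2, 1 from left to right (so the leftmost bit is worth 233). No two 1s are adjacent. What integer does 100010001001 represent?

Summing the place values of the 1 bits: 233 + 34 + 5 + 1 = 273.

273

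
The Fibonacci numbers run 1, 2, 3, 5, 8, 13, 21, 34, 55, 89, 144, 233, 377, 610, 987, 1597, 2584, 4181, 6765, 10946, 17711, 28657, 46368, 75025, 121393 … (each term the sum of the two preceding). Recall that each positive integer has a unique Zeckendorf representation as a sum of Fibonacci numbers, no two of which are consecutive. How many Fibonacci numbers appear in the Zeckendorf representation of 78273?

7

take 75025 (≤ 78273); 78273 − 75025 = 3248
take 2584 (≤ 3248); 3248 − 2584 = 664
take 610 (≤ 664); 664 − 610 = 54
take 34 (≤ 54); 54 − 34 = 20
take 13 (≤ 20); 20 − 13 = 7
take 5 (≤ 7); 7 − 5 = 2
take 2 (≤ 2); 2 − 2 = 0
78273 = 75025 + 2584 + 610 + 34 + 13 + 5 + 2, which has 7 terms.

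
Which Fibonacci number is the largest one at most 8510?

6765

6765 ≤ 8510 < 10946, so the largest Fibonacci number not exceeding 8510 is 6765.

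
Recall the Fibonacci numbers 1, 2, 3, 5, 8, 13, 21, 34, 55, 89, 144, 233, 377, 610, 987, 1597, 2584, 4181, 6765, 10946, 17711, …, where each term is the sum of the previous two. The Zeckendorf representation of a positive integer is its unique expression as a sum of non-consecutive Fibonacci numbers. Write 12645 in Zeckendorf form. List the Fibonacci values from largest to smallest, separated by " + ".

10946 + 1597 + 89 + 13

10946 ≤ 12645 < 17711, so take 10946; remainder 1699
1597 ≤ 1699 < 2584, so take 1597; remainder 102
89 ≤ 102 < 144, so take 89; remainder 13
13 ≤ 13 < 21, so take 13; remainder 0
So 12645 = 10946 + 1597 + 89 + 13, with no two terms consecutive in the sequence.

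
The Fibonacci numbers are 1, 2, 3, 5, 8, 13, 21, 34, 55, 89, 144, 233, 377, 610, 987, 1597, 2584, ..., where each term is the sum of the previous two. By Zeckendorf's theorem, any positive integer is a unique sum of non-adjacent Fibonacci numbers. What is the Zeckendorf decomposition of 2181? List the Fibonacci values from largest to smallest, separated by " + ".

take 1597 (≤ 2181); 2181 − 1597 = 584
take 377 (≤ 584); 584 − 377 = 207
take 144 (≤ 207); 207 − 144 = 63
take 55 (≤ 63); 63 − 55 = 8
take 8 (≤ 8); 8 − 8 = 0
So 2181 = 1597 + 377 + 144 + 55 + 8, with no two terms consecutive in the sequence.

1597 + 377 + 144 + 55 + 8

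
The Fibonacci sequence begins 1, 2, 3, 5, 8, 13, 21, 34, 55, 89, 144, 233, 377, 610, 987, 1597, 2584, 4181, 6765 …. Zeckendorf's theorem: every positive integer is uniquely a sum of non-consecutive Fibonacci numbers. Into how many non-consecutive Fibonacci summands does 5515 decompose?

7

subtract 4181 from 5515: 1334 remains
subtract 987 from 1334: 347 remains
subtract 233 from 347: 114 remains
subtract 89 from 114: 25 remains
subtract 21 from 25: 4 remains
subtract 3 from 4: 1 remains
subtract 1 from 1: 0 remains
5515 = 4181 + 987 + 233 + 89 + 21 + 3 + 1, which has 7 terms.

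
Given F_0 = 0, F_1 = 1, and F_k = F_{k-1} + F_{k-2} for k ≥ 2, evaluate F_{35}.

9227465

Iterating the recurrence up to F_{27} = 196418 and F_{26} = 121393:
F_{28} = F_{27} + F_{26} = 196418 + 121393 = 317811
F_{29} = F_{28} + F_{27} = 317811 + 196418 = 514229
F_{30} = F_{29} + F_{28} = 514229 + 317811 = 832040
F_{31} = F_{30} + F_{29} = 832040 + 514229 = 1346269
F_{32} = F_{31} + F_{30} = 1346269 + 832040 = 2178309
F_{33} = F_{32} + F_{31} = 2178309 + 1346269 = 3524578
F_{34} = F_{33} + F_{32} = 3524578 + 2178309 = 5702887
F_{35} = F_{34} + F_{33} = 5702887 + 3524578 = 9227465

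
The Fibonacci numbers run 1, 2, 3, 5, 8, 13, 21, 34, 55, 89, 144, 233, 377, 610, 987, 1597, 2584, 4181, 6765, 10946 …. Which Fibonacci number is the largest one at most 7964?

6765

6765 ≤ 7964 < 10946, so the largest Fibonacci number not exceeding 7964 is 6765.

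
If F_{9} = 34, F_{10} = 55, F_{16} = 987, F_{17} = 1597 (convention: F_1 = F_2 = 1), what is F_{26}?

By the addition formula F_{m+n} = F_m F_{n+1} + F_{m−1} F_n with m=10, n=16: F_{26} = 55·1597 + 34·987 = 87835 + 33558 = 121393.

121393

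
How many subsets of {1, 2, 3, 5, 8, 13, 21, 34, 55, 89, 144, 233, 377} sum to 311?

Starting from the Zeckendorf form and repeatedly splitting a term F_k into F_{k−1} + F_{k−2} (when neither is already used) reaches every representation.
311 = 233+55+21+2 = 233+55+13+8+2 = 144+89+55+21+2 = 233+55+13+5+3+2 = … (6 more), for 10 in all.

10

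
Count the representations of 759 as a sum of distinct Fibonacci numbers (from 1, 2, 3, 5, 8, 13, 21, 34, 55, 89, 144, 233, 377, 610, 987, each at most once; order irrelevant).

16

Each representation comes from the Zeckendorf form by replacing some F_k with F_{k−1} + F_{k−2} where possible.
759 = 610+144+5 = 610+144+3+2 = 610+89+55+5 = … (13 more), for 16 in all.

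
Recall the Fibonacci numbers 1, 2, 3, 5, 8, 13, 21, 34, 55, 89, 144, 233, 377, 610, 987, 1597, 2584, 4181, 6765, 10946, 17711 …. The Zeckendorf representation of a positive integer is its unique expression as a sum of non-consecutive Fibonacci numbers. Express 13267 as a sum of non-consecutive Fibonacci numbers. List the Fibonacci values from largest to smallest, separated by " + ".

Greedily peel off the largest Fibonacci term at each step:
subtract 10946 from 13267: 2321 remains
subtract 1597 from 2321: 724 remains
subtract 610 from 724: 114 remains
subtract 89 from 114: 25 remains
subtract 21 from 25: 4 remains
subtract 3 from 4: 1 remains
subtract 1 from 1: 0 remains
So 13267 = 10946 + 1597 + 610 + 89 + 21 + 3 + 1, with no two terms consecutive in the sequence.

10946 + 1597 + 610 + 89 + 21 + 3 + 1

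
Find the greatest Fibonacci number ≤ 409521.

317811 ≤ 409521 < 514229, so the largest Fibonacci number not exceeding 409521 is 317811.

317811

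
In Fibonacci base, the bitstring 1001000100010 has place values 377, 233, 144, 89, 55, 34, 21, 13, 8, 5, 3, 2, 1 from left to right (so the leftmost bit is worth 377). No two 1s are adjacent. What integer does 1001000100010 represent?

Summing the place values of the 1 bits: 377 + 89 + 13 + 2 = 481.

481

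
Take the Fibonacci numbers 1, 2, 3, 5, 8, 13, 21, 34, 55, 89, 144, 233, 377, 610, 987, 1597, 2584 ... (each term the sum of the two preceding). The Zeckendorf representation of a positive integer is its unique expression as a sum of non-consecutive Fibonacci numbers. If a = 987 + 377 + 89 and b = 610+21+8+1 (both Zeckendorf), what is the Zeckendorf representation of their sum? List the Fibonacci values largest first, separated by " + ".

1597 + 377 + 89 + 21 + 8 + 1

The two numbers are 1453 and 640, so their sum is 2093.
Greedily peel off the largest Fibonacci term at each step:
1597 ≤ 2093 < 2584, so take 1597; remainder 496
377 ≤ 496 < 610, so take 377; remainder 119
89 ≤ 119 < 144, so take 89; remainder 30
21 ≤ 30 < 34, so take 21; remainder 9
8 ≤ 9 < 13, so take 8; remainder 1
1 ≤ 1 < 2, so take 1; remainder 0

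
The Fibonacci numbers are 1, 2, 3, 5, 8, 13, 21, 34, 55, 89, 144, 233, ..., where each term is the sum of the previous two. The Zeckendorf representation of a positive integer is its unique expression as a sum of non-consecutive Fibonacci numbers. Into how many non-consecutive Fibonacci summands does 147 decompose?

2

largest Fibonacci ≤ 147 is 144; 147 − 144 = 3
largest Fibonacci ≤ 3 is 3; 3 − 3 = 0
147 = 144 + 3, which has 2 terms.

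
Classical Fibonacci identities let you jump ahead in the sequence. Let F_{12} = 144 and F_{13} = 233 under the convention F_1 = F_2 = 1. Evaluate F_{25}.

75025

By F_{2k+1} = F_k² + F_{k+1}²: F_{25} = 144² + 233² = 20736 + 54289 = 75025.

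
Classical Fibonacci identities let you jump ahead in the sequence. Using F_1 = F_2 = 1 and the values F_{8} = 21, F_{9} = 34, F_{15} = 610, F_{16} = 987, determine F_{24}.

46368

By the addition formula F_{m+n} = F_m F_{n+1} + F_{m−1} F_n with m=16, n=8: F_{24} = 987·34 + 610·21 = 33558 + 12810 = 46368.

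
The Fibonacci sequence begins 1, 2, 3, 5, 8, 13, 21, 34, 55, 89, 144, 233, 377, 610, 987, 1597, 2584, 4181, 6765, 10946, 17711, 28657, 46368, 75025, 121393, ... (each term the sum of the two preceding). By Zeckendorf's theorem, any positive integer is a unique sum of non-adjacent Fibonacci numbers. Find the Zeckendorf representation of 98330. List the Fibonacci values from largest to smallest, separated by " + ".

take 75025 (≤ 98330); 98330 − 75025 = 23305
take 17711 (≤ 23305); 23305 − 17711 = 5594
take 4181 (≤ 5594); 5594 − 4181 = 1413
take 987 (≤ 1413); 1413 − 987 = 426
take 377 (≤ 426); 426 − 377 = 49
take 34 (≤ 49); 49 − 34 = 15
take 13 (≤ 15); 15 − 13 = 2
take 2 (≤ 2); 2 − 2 = 0
So 98330 = 75025 + 17711 + 4181 + 987 + 377 + 34 + 13 + 2, with no two terms consecutive in the sequence.

75025 + 17711 + 4181 + 987 + 377 + 34 + 13 + 2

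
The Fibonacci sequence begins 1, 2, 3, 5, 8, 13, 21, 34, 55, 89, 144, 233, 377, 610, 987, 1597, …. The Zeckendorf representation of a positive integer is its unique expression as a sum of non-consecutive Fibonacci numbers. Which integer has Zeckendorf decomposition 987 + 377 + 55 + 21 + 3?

1443

987 + 377 + 55 + 21 + 3 = 1443.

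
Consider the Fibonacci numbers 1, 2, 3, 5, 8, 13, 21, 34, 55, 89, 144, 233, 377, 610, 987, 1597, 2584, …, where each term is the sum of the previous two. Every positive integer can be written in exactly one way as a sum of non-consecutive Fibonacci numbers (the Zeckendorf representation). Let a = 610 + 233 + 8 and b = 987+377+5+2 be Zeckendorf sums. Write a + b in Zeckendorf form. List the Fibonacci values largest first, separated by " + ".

1597 + 610 + 13 + 2

The two numbers are 851 and 1371, so their sum is 2222.
Greedy algorithm:
take 1597 (≤ 2222); 2222 − 1597 = 625
take 610 (≤ 625); 625 − 610 = 15
take 13 (≤ 15); 15 − 13 = 2
take 2 (≤ 2); 2 − 2 = 0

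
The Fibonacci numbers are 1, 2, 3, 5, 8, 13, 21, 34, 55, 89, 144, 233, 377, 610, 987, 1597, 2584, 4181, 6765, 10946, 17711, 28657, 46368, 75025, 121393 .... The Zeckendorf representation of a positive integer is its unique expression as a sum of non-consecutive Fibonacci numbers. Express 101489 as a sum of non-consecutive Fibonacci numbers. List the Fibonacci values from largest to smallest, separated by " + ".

75025 + 17711 + 6765 + 1597 + 377 + 13 + 1

75025 ≤ 101489 < 121393, so take 75025; remainder 26464
17711 ≤ 26464 < 28657, so take 17711; remainder 8753
6765 ≤ 8753 < 10946, so take 6765; remainder 1988
1597 ≤ 1988 < 2584, so take 1597; remainder 391
377 ≤ 391 < 610, so take 377; remainder 14
13 ≤ 14 < 21, so take 13; remainder 1
1 ≤ 1 < 2, so take 1; remainder 0
So 101489 = 75025 + 17711 + 6765 + 1597 + 377 + 13 + 1, with no two terms consecutive in the sequence.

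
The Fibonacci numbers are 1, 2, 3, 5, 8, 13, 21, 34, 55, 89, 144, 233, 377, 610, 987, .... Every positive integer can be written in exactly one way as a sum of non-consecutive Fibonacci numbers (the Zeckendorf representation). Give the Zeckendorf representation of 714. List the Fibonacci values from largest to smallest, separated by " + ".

Greedy algorithm:
610 ≤ 714 < 987, so take 610; remainder 104
89 ≤ 104 < 144, so take 89; remainder 15
13 ≤ 15 < 21, so take 13; remainder 2
2 ≤ 2 < 3, so take 2; remainder 0
So 714 = 610 + 89 + 13 + 2, with no two terms consecutive in the sequence.

610 + 89 + 13 + 2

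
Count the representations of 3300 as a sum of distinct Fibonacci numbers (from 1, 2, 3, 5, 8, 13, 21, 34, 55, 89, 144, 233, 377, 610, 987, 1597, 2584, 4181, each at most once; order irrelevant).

26

Each representation comes from the Zeckendorf form by replacing some F_k with F_{k−1} + F_{k−2} where possible.
3300 = 2584+610+89+13+3+1 = 2584+610+89+8+5+3+1 = 2584+610+55+34+13+3+1 = 2584+377+233+89+13+3+1 = … (22 more), for 26 in all.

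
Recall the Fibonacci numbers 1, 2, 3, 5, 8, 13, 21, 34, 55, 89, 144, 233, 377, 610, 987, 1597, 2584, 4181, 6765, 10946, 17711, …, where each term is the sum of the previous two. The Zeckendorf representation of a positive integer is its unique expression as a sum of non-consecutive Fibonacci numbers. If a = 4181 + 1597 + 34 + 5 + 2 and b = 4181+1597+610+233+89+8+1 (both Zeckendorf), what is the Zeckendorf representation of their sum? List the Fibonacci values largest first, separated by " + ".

10946 + 987 + 377 + 144 + 55 + 21 + 8

The two numbers are 5819 and 6719, so their sum is 12538.
take 10946 (≤ 12538); 12538 − 10946 = 1592
take 987 (≤ 1592); 1592 − 987 = 605
take 377 (≤ 605); 605 − 377 = 228
take 144 (≤ 228); 228 − 144 = 84
take 55 (≤ 84); 84 − 55 = 29
take 21 (≤ 29); 29 − 21 = 8
take 8 (≤ 8); 8 − 8 = 0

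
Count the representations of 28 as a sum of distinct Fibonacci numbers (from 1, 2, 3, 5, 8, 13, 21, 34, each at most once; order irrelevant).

28 = 21+5+2 = 13+8+5+2 — 2 representations.

2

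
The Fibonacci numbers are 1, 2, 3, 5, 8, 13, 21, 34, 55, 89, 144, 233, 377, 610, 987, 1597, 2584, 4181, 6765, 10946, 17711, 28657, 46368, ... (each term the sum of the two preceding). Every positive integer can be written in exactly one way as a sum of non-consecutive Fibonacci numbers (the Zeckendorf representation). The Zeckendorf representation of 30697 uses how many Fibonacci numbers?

Greedily peel off the largest Fibonacci term at each step:
largest Fibonacci ≤ 30697 is 28657; 30697 − 28657 = 2040
largest Fibonacci ≤ 2040 is 1597; 2040 − 1597 = 443
largest Fibonacci ≤ 443 is 377; 443 − 377 = 66
largest Fibonacci ≤ 66 is 55; 66 − 55 = 11
largest Fibonacci ≤ 11 is 8; 11 − 8 = 3
largest Fibonacci ≤ 3 is 3; 3 − 3 = 0
30697 = 28657 + 1597 + 377 + 55 + 8 + 3, which has 6 terms.

6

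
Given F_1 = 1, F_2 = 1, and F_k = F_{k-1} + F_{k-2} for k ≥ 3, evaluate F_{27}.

Iterating the recurrence up to F_{20} = 6765 and F_{19} = 4181:
F_{21} = F_{20} + F_{19} = 6765 + 4181 = 10946
F_{22} = F_{21} + F_{20} = 10946 + 6765 = 17711
F_{23} = F_{22} + F_{21} = 17711 + 10946 = 28657
F_{24} = F_{23} + F_{22} = 28657 + 17711 = 46368
F_{25} = F_{24} + F_{23} = 46368 + 28657 = 75025
F_{26} = F_{25} + F_{24} = 75025 + 46368 = 121393
F_{27} = F_{26} + F_{25} = 121393 + 75025 = 196418

196418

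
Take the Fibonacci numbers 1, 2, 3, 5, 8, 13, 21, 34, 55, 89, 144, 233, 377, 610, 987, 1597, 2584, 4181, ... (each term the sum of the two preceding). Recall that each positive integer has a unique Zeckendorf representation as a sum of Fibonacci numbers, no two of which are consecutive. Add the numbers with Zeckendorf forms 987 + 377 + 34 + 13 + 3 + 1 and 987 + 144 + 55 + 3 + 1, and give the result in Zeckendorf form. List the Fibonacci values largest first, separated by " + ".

The two numbers are 1415 and 1190, so their sum is 2605.
Greedy algorithm:
largest Fibonacci ≤ 2605 is 2584; 2605 − 2584 = 21
largest Fibonacci ≤ 21 is 21; 21 − 21 = 0

2584 + 21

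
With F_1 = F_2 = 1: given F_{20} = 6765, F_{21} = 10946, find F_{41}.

By the addition formula F_{m+n} = F_m F_{n+1} + F_{m−1} F_n with m=21, n=20: F_{41} = 10946·10946 + 6765·6765 = 119814916 + 45765225 = 165580141.

165580141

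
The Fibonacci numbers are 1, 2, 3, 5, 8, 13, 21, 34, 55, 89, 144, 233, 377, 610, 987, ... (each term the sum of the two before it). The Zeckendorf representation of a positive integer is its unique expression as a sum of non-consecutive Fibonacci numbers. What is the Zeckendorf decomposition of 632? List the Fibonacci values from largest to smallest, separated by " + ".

610 + 21 + 1

Greedily peel off the largest Fibonacci term at each step:
largest Fibonacci ≤ 632 is 610; 632 − 610 = 22
largest Fibonacci ≤ 22 is 21; 22 − 21 = 1
largest Fibonacci ≤ 1 is 1; 1 − 1 = 0
So 632 = 610 + 21 + 1, with no two terms consecutive in the sequence.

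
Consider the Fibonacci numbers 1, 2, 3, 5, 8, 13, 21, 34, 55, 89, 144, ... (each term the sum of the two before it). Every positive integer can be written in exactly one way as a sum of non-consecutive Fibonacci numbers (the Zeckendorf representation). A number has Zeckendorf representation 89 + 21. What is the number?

110

89 + 21 = 110.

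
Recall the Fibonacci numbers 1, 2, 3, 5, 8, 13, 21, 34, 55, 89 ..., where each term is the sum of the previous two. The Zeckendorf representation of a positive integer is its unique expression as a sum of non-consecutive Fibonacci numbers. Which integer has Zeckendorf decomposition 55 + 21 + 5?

81

55 + 21 + 5 = 81.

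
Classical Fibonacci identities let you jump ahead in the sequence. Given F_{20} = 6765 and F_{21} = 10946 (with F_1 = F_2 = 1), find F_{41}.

By F_{2k+1} = F_k² + F_{k+1}²: F_{41} = 6765² + 10946² = 45765225 + 119814916 = 165580141.

165580141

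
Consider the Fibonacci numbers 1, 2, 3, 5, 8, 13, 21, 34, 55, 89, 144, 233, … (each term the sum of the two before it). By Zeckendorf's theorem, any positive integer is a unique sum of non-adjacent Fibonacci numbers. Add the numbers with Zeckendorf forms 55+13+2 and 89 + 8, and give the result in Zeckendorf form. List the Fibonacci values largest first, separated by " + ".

144 + 21 + 2

The two numbers are 70 and 97, so their sum is 167.
subtract 144 from 167: 23 remains
subtract 21 from 23: 2 remains
subtract 2 from 2: 0 remains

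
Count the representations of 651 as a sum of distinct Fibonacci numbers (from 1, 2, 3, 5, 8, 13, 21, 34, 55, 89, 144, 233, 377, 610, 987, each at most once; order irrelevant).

7

651 = 610+34+5+2 = 610+21+13+5+2 = 377+233+34+5+2 = … (4 more), for 7 in all.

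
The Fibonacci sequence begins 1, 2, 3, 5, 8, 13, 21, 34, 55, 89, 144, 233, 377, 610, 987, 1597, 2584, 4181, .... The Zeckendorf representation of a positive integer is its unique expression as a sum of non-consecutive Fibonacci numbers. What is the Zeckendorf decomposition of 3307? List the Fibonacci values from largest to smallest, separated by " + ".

2584 + 610 + 89 + 21 + 3

largest Fibonacci ≤ 3307 is 2584; 3307 − 2584 = 723
largest Fibonacci ≤ 723 is 610; 723 − 610 = 113
largest Fibonacci ≤ 113 is 89; 113 − 89 = 24
largest Fibonacci ≤ 24 is 21; 24 − 21 = 3
largest Fibonacci ≤ 3 is 3; 3 − 3 = 0
So 3307 = 2584 + 610 + 89 + 21 + 3, with no two terms consecutive in the sequence.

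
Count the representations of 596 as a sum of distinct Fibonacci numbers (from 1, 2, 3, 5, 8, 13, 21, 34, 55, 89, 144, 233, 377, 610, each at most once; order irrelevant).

Starting from the Zeckendorf form and repeatedly splitting a term F_k into F_{k−1} + F_{k−2} (when neither is already used) reaches every representation.
596 = 377+144+55+13+5+2 = 377+144+34+21+13+5+2 = 377+89+55+34+21+13+5+2 = 233+144+89+55+34+21+13+5+2 — 4 representations.

4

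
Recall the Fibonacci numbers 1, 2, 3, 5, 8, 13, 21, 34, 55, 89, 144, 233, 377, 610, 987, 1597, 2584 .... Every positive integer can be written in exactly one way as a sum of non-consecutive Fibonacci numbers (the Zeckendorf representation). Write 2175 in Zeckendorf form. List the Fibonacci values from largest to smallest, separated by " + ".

Greedily peel off the largest Fibonacci term at each step:
2175: greatest Fibonacci not exceeding it is 1597, leaving 578
578: greatest Fibonacci not exceeding it is 377, leaving 201
201: greatest Fibonacci not exceeding it is 144, leaving 57
57: greatest Fibonacci not exceeding it is 55, leaving 2
2: greatest Fibonacci not exceeding it is 2, leaving 0
So 2175 = 1597 + 377 + 144 + 55 + 2, with no two terms consecutive in the sequence.

1597 + 377 + 144 + 55 + 2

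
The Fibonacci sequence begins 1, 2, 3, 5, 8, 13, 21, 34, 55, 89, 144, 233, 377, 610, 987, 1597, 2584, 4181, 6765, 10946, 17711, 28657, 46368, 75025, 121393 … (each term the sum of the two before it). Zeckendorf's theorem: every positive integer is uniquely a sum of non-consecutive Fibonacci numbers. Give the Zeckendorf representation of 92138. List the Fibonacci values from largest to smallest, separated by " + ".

Greedy algorithm:
take 75025 (≤ 92138); 92138 − 75025 = 17113
take 10946 (≤ 17113); 17113 − 10946 = 6167
take 4181 (≤ 6167); 6167 − 4181 = 1986
take 1597 (≤ 1986); 1986 − 1597 = 389
take 377 (≤ 389); 389 − 377 = 12
take 8 (≤ 12); 12 − 8 = 4
take 3 (≤ 4); 4 − 3 = 1
take 1 (≤ 1); 1 − 1 = 0
So 92138 = 75025 + 10946 + 4181 + 1597 + 377 + 8 + 3 + 1, with no two terms consecutive in the sequence.

75025 + 10946 + 4181 + 1597 + 377 + 8 + 3 + 1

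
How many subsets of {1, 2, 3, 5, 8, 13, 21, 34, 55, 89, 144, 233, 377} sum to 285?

9

Each representation comes from the Zeckendorf form by replacing some F_k with F_{k−1} + F_{k−2} where possible.
285 = 233+34+13+5 = 233+34+13+3+2 = 144+89+34+13+5 = … (6 more), for 9 in all.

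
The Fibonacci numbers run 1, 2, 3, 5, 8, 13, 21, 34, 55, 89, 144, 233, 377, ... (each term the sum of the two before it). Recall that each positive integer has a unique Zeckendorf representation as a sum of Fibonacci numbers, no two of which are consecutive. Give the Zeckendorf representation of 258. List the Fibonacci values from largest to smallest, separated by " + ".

Greedily peel off the largest Fibonacci term at each step:
258 − 233 = 25
25 − 21 = 4
4 − 3 = 1
1 − 1 = 0
So 258 = 233 + 21 + 3 + 1, with no two terms consecutive in the sequence.

233 + 21 + 3 + 1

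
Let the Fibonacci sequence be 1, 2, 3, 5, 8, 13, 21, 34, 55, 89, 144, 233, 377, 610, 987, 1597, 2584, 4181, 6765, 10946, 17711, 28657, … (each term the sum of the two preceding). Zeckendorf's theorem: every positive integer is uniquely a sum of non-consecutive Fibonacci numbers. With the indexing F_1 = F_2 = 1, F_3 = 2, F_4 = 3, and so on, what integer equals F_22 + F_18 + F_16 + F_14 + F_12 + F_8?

21824

F_22 + F_18 + F_16 + F_14 + F_12 + F_8 = 17711 + 2584 + 987 + 377 + 144 + 21 = 21824.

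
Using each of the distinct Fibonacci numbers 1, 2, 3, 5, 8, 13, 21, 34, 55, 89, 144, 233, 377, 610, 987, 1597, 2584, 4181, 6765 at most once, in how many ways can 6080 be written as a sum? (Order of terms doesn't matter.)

Each representation comes from the Zeckendorf form by replacing some F_k with F_{k−1} + F_{k−2} where possible.
6080 = 4181+1597+233+55+13+1 = 4181+1597+233+55+8+5+1 = 4181+1597+233+34+21+13+1 = … (45 more), for 48 in all.

48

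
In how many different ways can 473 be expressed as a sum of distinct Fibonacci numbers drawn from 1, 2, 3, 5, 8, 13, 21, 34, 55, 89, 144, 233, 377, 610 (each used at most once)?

473 = 377+89+5+2 = 377+55+34+5+2 = 233+144+89+5+2 = … (3 more), for 6 in all.

6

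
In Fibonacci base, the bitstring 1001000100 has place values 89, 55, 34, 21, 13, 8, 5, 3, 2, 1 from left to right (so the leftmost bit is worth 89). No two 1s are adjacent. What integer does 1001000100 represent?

Summing the place values of the 1 bits: 89 + 21 + 3 = 113.

113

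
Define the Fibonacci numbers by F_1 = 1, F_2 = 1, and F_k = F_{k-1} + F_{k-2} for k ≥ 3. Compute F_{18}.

2584

Iterating the recurrence up to F_{13} = 233 and F_{12} = 144:
F_{14} = F_{13} + F_{12} = 233 + 144 = 377
F_{15} = F_{14} + F_{13} = 377 + 233 = 610
F_{16} = F_{15} + F_{14} = 610 + 377 = 987
F_{17} = F_{16} + F_{15} = 987 + 610 = 1597
F_{18} = F_{17} + F_{16} = 1597 + 987 = 2584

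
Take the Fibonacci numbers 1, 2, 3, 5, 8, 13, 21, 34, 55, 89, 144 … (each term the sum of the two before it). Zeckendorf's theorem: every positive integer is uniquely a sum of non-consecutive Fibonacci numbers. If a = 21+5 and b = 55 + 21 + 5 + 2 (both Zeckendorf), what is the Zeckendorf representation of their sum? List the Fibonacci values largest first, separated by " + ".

The two numbers are 26 and 83, so their sum is 109.
109 − 89 = 20
20 − 13 = 7
7 − 5 = 2
2 − 2 = 0

89 + 13 + 5 + 2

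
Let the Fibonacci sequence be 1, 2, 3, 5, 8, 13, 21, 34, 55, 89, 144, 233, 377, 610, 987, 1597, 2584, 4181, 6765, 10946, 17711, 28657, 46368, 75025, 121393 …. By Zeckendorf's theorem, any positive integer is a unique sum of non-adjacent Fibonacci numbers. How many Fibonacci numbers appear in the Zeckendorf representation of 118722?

8

75025 ≤ 118722 < 121393, so take 75025; remainder 43697
28657 ≤ 43697 < 46368, so take 28657; remainder 15040
10946 ≤ 15040 < 17711, so take 10946; remainder 4094
2584 ≤ 4094 < 4181, so take 2584; remainder 1510
987 ≤ 1510 < 1597, so take 987; remainder 523
377 ≤ 523 < 610, so take 377; remainder 146
144 ≤ 146 < 233, so take 144; remainder 2
2 ≤ 2 < 3, so take 2; remainder 0
118722 = 75025 + 28657 + 10946 + 2584 + 987 + 377 + 144 + 2, which has 8 terms.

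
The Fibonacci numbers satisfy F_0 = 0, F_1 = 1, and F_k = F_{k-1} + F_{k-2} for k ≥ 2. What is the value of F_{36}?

14930352

Iterating the recurrence up to F_{32} = 2178309 and F_{31} = 1346269:
F_{33} = F_{32} + F_{31} = 2178309 + 1346269 = 3524578
F_{34} = F_{33} + F_{32} = 3524578 + 2178309 = 5702887
F_{35} = F_{34} + F_{33} = 5702887 + 3524578 = 9227465
F_{36} = F_{35} + F_{34} = 9227465 + 5702887 = 14930352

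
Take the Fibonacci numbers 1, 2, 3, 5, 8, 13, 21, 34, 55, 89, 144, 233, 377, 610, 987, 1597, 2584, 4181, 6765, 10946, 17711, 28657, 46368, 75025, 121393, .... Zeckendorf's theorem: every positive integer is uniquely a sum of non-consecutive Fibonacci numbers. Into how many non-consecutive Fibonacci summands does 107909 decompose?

subtract 75025 from 107909: 32884 remains
subtract 28657 from 32884: 4227 remains
subtract 4181 from 4227: 46 remains
subtract 34 from 46: 12 remains
subtract 8 from 12: 4 remains
subtract 3 from 4: 1 remains
subtract 1 from 1: 0 remains
107909 = 75025 + 28657 + 4181 + 34 + 8 + 3 + 1, which has 7 terms.

7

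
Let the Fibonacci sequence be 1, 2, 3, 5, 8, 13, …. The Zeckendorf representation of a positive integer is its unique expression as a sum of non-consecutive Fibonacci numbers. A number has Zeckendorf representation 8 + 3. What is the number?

11

8 + 3 = 11.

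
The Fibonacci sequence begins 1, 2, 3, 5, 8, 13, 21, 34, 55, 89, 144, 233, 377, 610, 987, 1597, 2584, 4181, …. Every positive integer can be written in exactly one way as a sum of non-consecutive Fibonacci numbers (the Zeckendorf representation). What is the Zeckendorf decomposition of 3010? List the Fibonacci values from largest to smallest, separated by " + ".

2584 + 377 + 34 + 13 + 2

largest Fibonacci ≤ 3010 is 2584; 3010 − 2584 = 426
largest Fibonacci ≤ 426 is 377; 426 − 377 = 49
largest Fibonacci ≤ 49 is 34; 49 − 34 = 15
largest Fibonacci ≤ 15 is 13; 15 − 13 = 2
largest Fibonacci ≤ 2 is 2; 2 − 2 = 0
So 3010 = 2584 + 377 + 34 + 13 + 2, with no two terms consecutive in the sequence.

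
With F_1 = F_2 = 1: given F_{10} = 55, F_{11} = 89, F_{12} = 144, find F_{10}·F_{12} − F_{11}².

-1

55·144 − 89² = 7920 − 7921 = -1. (Cassini's identity: F_{k−1}F_{k+1} − F_k² = (−1)^k.)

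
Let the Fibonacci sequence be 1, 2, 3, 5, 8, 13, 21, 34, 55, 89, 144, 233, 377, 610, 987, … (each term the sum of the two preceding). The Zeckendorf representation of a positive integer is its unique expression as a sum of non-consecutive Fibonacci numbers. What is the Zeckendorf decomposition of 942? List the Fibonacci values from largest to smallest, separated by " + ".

942: greatest Fibonacci not exceeding it is 610, leaving 332
332: greatest Fibonacci not exceeding it is 233, leaving 99
99: greatest Fibonacci not exceeding it is 89, leaving 10
10: greatest Fibonacci not exceeding it is 8, leaving 2
2: greatest Fibonacci not exceeding it is 2, leaving 0
So 942 = 610 + 233 + 89 + 8 + 2, with no two terms consecutive in the sequence.

610 + 233 + 89 + 8 + 2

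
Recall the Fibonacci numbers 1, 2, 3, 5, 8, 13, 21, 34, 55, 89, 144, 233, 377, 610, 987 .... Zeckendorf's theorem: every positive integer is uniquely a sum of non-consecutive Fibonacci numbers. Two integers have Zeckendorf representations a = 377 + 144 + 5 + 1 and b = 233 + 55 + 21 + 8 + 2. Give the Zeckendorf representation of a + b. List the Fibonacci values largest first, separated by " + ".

610 + 233 + 3

The two numbers are 527 and 319, so their sum is 846.
Repeatedly subtract the largest Fibonacci number that fits:
subtract 610 from 846: 236 remains
subtract 233 from 236: 3 remains
subtract 3 from 3: 0 remains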